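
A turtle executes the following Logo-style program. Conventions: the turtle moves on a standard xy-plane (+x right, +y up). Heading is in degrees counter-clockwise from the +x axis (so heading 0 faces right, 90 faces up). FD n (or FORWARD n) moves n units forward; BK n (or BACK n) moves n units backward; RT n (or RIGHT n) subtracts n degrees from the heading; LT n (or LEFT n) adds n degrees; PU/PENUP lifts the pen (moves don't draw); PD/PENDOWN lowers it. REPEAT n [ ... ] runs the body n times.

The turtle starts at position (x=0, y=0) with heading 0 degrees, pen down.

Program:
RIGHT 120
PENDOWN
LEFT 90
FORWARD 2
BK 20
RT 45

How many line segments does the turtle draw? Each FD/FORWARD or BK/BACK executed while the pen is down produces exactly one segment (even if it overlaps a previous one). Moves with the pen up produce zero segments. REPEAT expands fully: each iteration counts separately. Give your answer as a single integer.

Answer: 2

Derivation:
Executing turtle program step by step:
Start: pos=(0,0), heading=0, pen down
RT 120: heading 0 -> 240
PD: pen down
LT 90: heading 240 -> 330
FD 2: (0,0) -> (1.732,-1) [heading=330, draw]
BK 20: (1.732,-1) -> (-15.588,9) [heading=330, draw]
RT 45: heading 330 -> 285
Final: pos=(-15.588,9), heading=285, 2 segment(s) drawn
Segments drawn: 2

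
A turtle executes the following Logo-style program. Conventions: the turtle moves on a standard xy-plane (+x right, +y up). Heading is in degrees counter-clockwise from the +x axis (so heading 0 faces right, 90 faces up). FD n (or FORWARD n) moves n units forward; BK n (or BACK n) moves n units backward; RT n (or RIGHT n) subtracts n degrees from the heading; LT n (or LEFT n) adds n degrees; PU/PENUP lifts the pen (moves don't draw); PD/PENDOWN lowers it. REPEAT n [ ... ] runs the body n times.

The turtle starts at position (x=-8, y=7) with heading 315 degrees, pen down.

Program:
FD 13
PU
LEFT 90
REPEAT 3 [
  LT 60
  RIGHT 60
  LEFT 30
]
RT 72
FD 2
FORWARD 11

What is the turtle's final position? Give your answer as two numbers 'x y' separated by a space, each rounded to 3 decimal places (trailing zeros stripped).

Answer: 7.094 9.391

Derivation:
Executing turtle program step by step:
Start: pos=(-8,7), heading=315, pen down
FD 13: (-8,7) -> (1.192,-2.192) [heading=315, draw]
PU: pen up
LT 90: heading 315 -> 45
REPEAT 3 [
  -- iteration 1/3 --
  LT 60: heading 45 -> 105
  RT 60: heading 105 -> 45
  LT 30: heading 45 -> 75
  -- iteration 2/3 --
  LT 60: heading 75 -> 135
  RT 60: heading 135 -> 75
  LT 30: heading 75 -> 105
  -- iteration 3/3 --
  LT 60: heading 105 -> 165
  RT 60: heading 165 -> 105
  LT 30: heading 105 -> 135
]
RT 72: heading 135 -> 63
FD 2: (1.192,-2.192) -> (2.1,-0.41) [heading=63, move]
FD 11: (2.1,-0.41) -> (7.094,9.391) [heading=63, move]
Final: pos=(7.094,9.391), heading=63, 1 segment(s) drawn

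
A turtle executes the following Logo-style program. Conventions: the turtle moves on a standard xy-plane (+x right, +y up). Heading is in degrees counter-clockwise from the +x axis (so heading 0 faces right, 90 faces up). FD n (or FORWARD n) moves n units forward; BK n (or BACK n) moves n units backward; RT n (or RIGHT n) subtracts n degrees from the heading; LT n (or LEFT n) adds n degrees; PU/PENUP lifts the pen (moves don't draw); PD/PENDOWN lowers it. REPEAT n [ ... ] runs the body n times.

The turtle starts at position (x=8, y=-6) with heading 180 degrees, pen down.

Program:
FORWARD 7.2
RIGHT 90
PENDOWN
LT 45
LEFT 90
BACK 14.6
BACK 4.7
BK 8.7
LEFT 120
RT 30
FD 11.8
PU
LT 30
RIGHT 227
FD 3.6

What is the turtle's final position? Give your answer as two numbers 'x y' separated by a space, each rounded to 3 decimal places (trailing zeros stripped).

Executing turtle program step by step:
Start: pos=(8,-6), heading=180, pen down
FD 7.2: (8,-6) -> (0.8,-6) [heading=180, draw]
RT 90: heading 180 -> 90
PD: pen down
LT 45: heading 90 -> 135
LT 90: heading 135 -> 225
BK 14.6: (0.8,-6) -> (11.124,4.324) [heading=225, draw]
BK 4.7: (11.124,4.324) -> (14.447,7.647) [heading=225, draw]
BK 8.7: (14.447,7.647) -> (20.599,13.799) [heading=225, draw]
LT 120: heading 225 -> 345
RT 30: heading 345 -> 315
FD 11.8: (20.599,13.799) -> (28.943,5.455) [heading=315, draw]
PU: pen up
LT 30: heading 315 -> 345
RT 227: heading 345 -> 118
FD 3.6: (28.943,5.455) -> (27.253,8.634) [heading=118, move]
Final: pos=(27.253,8.634), heading=118, 5 segment(s) drawn

Answer: 27.253 8.634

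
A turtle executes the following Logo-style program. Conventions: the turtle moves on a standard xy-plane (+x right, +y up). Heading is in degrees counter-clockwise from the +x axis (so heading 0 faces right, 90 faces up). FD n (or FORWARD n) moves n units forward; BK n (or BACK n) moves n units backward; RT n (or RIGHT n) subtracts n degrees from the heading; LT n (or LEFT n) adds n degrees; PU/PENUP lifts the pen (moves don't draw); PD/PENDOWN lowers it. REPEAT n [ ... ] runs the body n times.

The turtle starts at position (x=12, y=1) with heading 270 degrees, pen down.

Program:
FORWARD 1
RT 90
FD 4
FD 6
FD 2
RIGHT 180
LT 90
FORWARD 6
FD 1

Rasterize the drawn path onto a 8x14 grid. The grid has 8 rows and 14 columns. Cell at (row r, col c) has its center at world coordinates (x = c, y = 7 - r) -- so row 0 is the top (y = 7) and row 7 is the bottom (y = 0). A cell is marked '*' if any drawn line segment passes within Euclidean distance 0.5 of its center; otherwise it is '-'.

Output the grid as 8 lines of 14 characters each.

Answer: *-------------
*-------------
*-------------
*-------------
*-------------
*-------------
*-----------*-
*************-

Derivation:
Segment 0: (12,1) -> (12,0)
Segment 1: (12,0) -> (8,0)
Segment 2: (8,0) -> (2,0)
Segment 3: (2,0) -> (0,0)
Segment 4: (0,0) -> (0,6)
Segment 5: (0,6) -> (0,7)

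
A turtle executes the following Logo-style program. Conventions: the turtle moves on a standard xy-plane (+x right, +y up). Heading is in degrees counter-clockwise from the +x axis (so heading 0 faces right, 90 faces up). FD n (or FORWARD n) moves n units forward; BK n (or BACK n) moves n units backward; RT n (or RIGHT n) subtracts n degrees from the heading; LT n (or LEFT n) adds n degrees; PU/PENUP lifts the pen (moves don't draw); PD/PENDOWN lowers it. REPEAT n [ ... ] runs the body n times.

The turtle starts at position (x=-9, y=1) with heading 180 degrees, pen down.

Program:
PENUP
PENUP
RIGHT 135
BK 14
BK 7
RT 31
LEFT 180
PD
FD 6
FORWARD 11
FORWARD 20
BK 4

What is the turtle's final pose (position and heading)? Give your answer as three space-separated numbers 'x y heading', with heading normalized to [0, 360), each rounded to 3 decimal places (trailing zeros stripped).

Answer: -55.869 -21.833 194

Derivation:
Executing turtle program step by step:
Start: pos=(-9,1), heading=180, pen down
PU: pen up
PU: pen up
RT 135: heading 180 -> 45
BK 14: (-9,1) -> (-18.899,-8.899) [heading=45, move]
BK 7: (-18.899,-8.899) -> (-23.849,-13.849) [heading=45, move]
RT 31: heading 45 -> 14
LT 180: heading 14 -> 194
PD: pen down
FD 6: (-23.849,-13.849) -> (-29.671,-15.301) [heading=194, draw]
FD 11: (-29.671,-15.301) -> (-40.344,-17.962) [heading=194, draw]
FD 20: (-40.344,-17.962) -> (-59.75,-22.8) [heading=194, draw]
BK 4: (-59.75,-22.8) -> (-55.869,-21.833) [heading=194, draw]
Final: pos=(-55.869,-21.833), heading=194, 4 segment(s) drawn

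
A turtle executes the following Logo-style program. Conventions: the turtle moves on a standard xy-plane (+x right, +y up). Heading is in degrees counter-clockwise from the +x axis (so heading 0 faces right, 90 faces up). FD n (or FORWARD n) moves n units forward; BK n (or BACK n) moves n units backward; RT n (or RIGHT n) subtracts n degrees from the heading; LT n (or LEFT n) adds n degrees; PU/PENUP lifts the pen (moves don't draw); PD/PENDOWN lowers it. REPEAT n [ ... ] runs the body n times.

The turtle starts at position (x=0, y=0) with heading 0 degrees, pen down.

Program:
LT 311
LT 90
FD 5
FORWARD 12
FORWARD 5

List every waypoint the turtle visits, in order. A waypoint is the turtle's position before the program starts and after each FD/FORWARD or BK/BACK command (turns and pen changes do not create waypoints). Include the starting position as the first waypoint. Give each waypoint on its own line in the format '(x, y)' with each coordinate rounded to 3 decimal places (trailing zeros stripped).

Answer: (0, 0)
(3.774, 3.28)
(12.83, 11.153)
(16.604, 14.433)

Derivation:
Executing turtle program step by step:
Start: pos=(0,0), heading=0, pen down
LT 311: heading 0 -> 311
LT 90: heading 311 -> 41
FD 5: (0,0) -> (3.774,3.28) [heading=41, draw]
FD 12: (3.774,3.28) -> (12.83,11.153) [heading=41, draw]
FD 5: (12.83,11.153) -> (16.604,14.433) [heading=41, draw]
Final: pos=(16.604,14.433), heading=41, 3 segment(s) drawn
Waypoints (4 total):
(0, 0)
(3.774, 3.28)
(12.83, 11.153)
(16.604, 14.433)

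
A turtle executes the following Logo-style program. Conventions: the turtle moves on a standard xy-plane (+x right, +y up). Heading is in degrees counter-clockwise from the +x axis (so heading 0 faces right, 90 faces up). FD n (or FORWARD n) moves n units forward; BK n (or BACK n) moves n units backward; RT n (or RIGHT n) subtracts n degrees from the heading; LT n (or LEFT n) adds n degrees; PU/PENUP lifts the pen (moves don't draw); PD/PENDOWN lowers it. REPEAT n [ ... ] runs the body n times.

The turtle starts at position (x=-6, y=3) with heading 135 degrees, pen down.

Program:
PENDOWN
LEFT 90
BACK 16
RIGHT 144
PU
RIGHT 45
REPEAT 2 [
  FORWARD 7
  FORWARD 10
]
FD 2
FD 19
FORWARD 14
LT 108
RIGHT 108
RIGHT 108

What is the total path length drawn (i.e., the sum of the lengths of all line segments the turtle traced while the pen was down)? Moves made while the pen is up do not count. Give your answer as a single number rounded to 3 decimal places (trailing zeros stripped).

Answer: 16

Derivation:
Executing turtle program step by step:
Start: pos=(-6,3), heading=135, pen down
PD: pen down
LT 90: heading 135 -> 225
BK 16: (-6,3) -> (5.314,14.314) [heading=225, draw]
RT 144: heading 225 -> 81
PU: pen up
RT 45: heading 81 -> 36
REPEAT 2 [
  -- iteration 1/2 --
  FD 7: (5.314,14.314) -> (10.977,18.428) [heading=36, move]
  FD 10: (10.977,18.428) -> (19.067,24.306) [heading=36, move]
  -- iteration 2/2 --
  FD 7: (19.067,24.306) -> (24.73,28.421) [heading=36, move]
  FD 10: (24.73,28.421) -> (32.82,34.298) [heading=36, move]
]
FD 2: (32.82,34.298) -> (34.438,35.474) [heading=36, move]
FD 19: (34.438,35.474) -> (49.81,46.642) [heading=36, move]
FD 14: (49.81,46.642) -> (61.136,54.871) [heading=36, move]
LT 108: heading 36 -> 144
RT 108: heading 144 -> 36
RT 108: heading 36 -> 288
Final: pos=(61.136,54.871), heading=288, 1 segment(s) drawn

Segment lengths:
  seg 1: (-6,3) -> (5.314,14.314), length = 16
Total = 16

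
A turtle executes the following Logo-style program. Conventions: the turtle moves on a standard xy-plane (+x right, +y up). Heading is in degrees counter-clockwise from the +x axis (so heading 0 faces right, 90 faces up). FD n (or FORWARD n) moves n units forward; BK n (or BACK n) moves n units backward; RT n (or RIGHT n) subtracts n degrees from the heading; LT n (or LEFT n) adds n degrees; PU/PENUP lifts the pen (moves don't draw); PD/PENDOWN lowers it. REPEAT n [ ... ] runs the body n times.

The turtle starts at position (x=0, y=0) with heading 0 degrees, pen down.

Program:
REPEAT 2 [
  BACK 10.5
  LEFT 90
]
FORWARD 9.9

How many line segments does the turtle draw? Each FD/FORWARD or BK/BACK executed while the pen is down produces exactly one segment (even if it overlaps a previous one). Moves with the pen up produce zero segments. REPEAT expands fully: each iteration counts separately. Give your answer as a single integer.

Executing turtle program step by step:
Start: pos=(0,0), heading=0, pen down
REPEAT 2 [
  -- iteration 1/2 --
  BK 10.5: (0,0) -> (-10.5,0) [heading=0, draw]
  LT 90: heading 0 -> 90
  -- iteration 2/2 --
  BK 10.5: (-10.5,0) -> (-10.5,-10.5) [heading=90, draw]
  LT 90: heading 90 -> 180
]
FD 9.9: (-10.5,-10.5) -> (-20.4,-10.5) [heading=180, draw]
Final: pos=(-20.4,-10.5), heading=180, 3 segment(s) drawn
Segments drawn: 3

Answer: 3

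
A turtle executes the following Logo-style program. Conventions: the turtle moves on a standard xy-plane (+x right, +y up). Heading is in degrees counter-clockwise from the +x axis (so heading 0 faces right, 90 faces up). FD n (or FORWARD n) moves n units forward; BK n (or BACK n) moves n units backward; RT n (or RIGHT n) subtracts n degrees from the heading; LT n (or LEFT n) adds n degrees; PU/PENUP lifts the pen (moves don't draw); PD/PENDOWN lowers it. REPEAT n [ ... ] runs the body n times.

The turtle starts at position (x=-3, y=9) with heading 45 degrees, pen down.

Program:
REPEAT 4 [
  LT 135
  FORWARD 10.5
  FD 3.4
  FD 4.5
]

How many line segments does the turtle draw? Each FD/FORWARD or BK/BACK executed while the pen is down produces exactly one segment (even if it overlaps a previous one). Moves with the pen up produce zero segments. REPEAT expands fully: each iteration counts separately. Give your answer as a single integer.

Answer: 12

Derivation:
Executing turtle program step by step:
Start: pos=(-3,9), heading=45, pen down
REPEAT 4 [
  -- iteration 1/4 --
  LT 135: heading 45 -> 180
  FD 10.5: (-3,9) -> (-13.5,9) [heading=180, draw]
  FD 3.4: (-13.5,9) -> (-16.9,9) [heading=180, draw]
  FD 4.5: (-16.9,9) -> (-21.4,9) [heading=180, draw]
  -- iteration 2/4 --
  LT 135: heading 180 -> 315
  FD 10.5: (-21.4,9) -> (-13.975,1.575) [heading=315, draw]
  FD 3.4: (-13.975,1.575) -> (-11.571,-0.829) [heading=315, draw]
  FD 4.5: (-11.571,-0.829) -> (-8.389,-4.011) [heading=315, draw]
  -- iteration 3/4 --
  LT 135: heading 315 -> 90
  FD 10.5: (-8.389,-4.011) -> (-8.389,6.489) [heading=90, draw]
  FD 3.4: (-8.389,6.489) -> (-8.389,9.889) [heading=90, draw]
  FD 4.5: (-8.389,9.889) -> (-8.389,14.389) [heading=90, draw]
  -- iteration 4/4 --
  LT 135: heading 90 -> 225
  FD 10.5: (-8.389,14.389) -> (-15.814,6.965) [heading=225, draw]
  FD 3.4: (-15.814,6.965) -> (-18.218,4.56) [heading=225, draw]
  FD 4.5: (-18.218,4.56) -> (-21.4,1.378) [heading=225, draw]
]
Final: pos=(-21.4,1.378), heading=225, 12 segment(s) drawn
Segments drawn: 12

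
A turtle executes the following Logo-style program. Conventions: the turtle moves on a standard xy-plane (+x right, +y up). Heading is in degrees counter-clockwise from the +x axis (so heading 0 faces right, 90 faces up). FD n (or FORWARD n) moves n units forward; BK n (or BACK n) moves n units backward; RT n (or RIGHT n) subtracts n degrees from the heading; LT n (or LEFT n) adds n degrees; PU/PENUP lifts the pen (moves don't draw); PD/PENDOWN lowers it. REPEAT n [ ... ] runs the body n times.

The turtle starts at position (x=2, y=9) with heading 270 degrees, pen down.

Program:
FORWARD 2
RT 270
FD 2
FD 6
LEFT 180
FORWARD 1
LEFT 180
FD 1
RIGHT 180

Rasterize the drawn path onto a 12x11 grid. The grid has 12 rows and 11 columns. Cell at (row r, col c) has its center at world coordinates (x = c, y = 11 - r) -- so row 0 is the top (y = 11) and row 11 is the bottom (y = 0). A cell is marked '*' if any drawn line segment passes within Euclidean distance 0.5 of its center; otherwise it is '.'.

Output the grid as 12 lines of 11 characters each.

Segment 0: (2,9) -> (2,7)
Segment 1: (2,7) -> (4,7)
Segment 2: (4,7) -> (10,7)
Segment 3: (10,7) -> (9,7)
Segment 4: (9,7) -> (10,7)

Answer: ...........
...........
..*........
..*........
..*********
...........
...........
...........
...........
...........
...........
...........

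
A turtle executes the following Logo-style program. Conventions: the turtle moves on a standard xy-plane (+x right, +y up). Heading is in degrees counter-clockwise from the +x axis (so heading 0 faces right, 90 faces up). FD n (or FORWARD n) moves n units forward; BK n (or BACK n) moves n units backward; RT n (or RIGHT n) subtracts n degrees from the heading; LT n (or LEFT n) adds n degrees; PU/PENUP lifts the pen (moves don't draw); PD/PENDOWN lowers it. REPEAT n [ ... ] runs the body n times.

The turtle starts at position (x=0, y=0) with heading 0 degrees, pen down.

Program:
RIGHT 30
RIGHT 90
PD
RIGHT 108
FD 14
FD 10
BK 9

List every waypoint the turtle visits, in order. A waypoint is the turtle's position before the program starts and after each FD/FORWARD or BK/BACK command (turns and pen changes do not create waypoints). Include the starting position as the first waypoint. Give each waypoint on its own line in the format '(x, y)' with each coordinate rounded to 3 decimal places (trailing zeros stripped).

Answer: (0, 0)
(-9.368, 10.404)
(-16.059, 17.835)
(-10.037, 11.147)

Derivation:
Executing turtle program step by step:
Start: pos=(0,0), heading=0, pen down
RT 30: heading 0 -> 330
RT 90: heading 330 -> 240
PD: pen down
RT 108: heading 240 -> 132
FD 14: (0,0) -> (-9.368,10.404) [heading=132, draw]
FD 10: (-9.368,10.404) -> (-16.059,17.835) [heading=132, draw]
BK 9: (-16.059,17.835) -> (-10.037,11.147) [heading=132, draw]
Final: pos=(-10.037,11.147), heading=132, 3 segment(s) drawn
Waypoints (4 total):
(0, 0)
(-9.368, 10.404)
(-16.059, 17.835)
(-10.037, 11.147)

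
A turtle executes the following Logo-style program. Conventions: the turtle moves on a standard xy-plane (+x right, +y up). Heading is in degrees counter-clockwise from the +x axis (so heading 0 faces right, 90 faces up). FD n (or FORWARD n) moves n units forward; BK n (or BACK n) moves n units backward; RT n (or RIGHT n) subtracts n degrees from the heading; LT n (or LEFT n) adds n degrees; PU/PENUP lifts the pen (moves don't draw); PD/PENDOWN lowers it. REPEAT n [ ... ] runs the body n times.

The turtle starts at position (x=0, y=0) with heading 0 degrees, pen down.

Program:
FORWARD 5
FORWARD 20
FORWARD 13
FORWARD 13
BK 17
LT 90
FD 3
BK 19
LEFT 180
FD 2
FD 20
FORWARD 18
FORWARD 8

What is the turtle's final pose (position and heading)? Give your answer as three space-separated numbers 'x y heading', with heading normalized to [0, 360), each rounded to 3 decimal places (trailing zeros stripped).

Answer: 34 -64 270

Derivation:
Executing turtle program step by step:
Start: pos=(0,0), heading=0, pen down
FD 5: (0,0) -> (5,0) [heading=0, draw]
FD 20: (5,0) -> (25,0) [heading=0, draw]
FD 13: (25,0) -> (38,0) [heading=0, draw]
FD 13: (38,0) -> (51,0) [heading=0, draw]
BK 17: (51,0) -> (34,0) [heading=0, draw]
LT 90: heading 0 -> 90
FD 3: (34,0) -> (34,3) [heading=90, draw]
BK 19: (34,3) -> (34,-16) [heading=90, draw]
LT 180: heading 90 -> 270
FD 2: (34,-16) -> (34,-18) [heading=270, draw]
FD 20: (34,-18) -> (34,-38) [heading=270, draw]
FD 18: (34,-38) -> (34,-56) [heading=270, draw]
FD 8: (34,-56) -> (34,-64) [heading=270, draw]
Final: pos=(34,-64), heading=270, 11 segment(s) drawn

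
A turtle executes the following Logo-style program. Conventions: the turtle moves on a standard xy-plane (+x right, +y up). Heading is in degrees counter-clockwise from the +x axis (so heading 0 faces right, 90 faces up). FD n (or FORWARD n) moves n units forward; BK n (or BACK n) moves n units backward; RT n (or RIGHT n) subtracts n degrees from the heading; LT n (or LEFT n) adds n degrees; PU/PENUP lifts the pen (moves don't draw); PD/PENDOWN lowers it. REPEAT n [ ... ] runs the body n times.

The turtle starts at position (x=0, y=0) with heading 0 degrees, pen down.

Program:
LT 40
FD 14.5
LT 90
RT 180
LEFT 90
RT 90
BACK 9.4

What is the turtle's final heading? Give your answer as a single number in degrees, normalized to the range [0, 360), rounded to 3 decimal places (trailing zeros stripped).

Executing turtle program step by step:
Start: pos=(0,0), heading=0, pen down
LT 40: heading 0 -> 40
FD 14.5: (0,0) -> (11.108,9.32) [heading=40, draw]
LT 90: heading 40 -> 130
RT 180: heading 130 -> 310
LT 90: heading 310 -> 40
RT 90: heading 40 -> 310
BK 9.4: (11.108,9.32) -> (5.065,16.521) [heading=310, draw]
Final: pos=(5.065,16.521), heading=310, 2 segment(s) drawn

Answer: 310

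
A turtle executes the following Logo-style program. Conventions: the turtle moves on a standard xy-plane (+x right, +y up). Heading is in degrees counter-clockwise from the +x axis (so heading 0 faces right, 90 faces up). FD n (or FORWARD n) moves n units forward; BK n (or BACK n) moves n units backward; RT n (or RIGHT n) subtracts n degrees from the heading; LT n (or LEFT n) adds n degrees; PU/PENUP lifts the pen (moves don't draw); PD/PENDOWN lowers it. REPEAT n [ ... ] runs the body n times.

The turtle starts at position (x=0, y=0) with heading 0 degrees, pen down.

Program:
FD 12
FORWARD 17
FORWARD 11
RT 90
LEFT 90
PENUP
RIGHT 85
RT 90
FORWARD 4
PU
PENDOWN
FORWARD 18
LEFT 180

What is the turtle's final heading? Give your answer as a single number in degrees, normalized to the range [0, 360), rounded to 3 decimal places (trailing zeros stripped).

Answer: 5

Derivation:
Executing turtle program step by step:
Start: pos=(0,0), heading=0, pen down
FD 12: (0,0) -> (12,0) [heading=0, draw]
FD 17: (12,0) -> (29,0) [heading=0, draw]
FD 11: (29,0) -> (40,0) [heading=0, draw]
RT 90: heading 0 -> 270
LT 90: heading 270 -> 0
PU: pen up
RT 85: heading 0 -> 275
RT 90: heading 275 -> 185
FD 4: (40,0) -> (36.015,-0.349) [heading=185, move]
PU: pen up
PD: pen down
FD 18: (36.015,-0.349) -> (18.084,-1.917) [heading=185, draw]
LT 180: heading 185 -> 5
Final: pos=(18.084,-1.917), heading=5, 4 segment(s) drawn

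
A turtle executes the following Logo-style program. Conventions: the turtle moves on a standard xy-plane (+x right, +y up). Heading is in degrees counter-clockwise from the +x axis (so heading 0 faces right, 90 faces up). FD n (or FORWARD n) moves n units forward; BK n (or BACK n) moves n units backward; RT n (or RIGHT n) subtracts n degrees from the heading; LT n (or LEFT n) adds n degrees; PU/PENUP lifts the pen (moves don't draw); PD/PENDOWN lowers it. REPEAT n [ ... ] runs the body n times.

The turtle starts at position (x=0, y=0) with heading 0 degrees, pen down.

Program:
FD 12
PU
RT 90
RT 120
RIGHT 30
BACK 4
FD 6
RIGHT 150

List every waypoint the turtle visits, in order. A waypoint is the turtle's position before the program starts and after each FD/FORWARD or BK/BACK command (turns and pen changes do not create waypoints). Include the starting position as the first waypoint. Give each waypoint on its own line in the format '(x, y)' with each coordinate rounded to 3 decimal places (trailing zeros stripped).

Executing turtle program step by step:
Start: pos=(0,0), heading=0, pen down
FD 12: (0,0) -> (12,0) [heading=0, draw]
PU: pen up
RT 90: heading 0 -> 270
RT 120: heading 270 -> 150
RT 30: heading 150 -> 120
BK 4: (12,0) -> (14,-3.464) [heading=120, move]
FD 6: (14,-3.464) -> (11,1.732) [heading=120, move]
RT 150: heading 120 -> 330
Final: pos=(11,1.732), heading=330, 1 segment(s) drawn
Waypoints (4 total):
(0, 0)
(12, 0)
(14, -3.464)
(11, 1.732)

Answer: (0, 0)
(12, 0)
(14, -3.464)
(11, 1.732)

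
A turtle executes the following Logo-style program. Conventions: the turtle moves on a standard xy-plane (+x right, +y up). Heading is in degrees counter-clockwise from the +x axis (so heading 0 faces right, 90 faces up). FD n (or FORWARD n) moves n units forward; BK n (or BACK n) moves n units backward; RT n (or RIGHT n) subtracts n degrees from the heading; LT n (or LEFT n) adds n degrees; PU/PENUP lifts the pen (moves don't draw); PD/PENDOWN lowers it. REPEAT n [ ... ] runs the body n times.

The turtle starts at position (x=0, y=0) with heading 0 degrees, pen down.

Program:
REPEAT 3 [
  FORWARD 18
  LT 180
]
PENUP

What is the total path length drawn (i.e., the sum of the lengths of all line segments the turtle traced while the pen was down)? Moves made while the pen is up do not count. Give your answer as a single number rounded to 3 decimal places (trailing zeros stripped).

Executing turtle program step by step:
Start: pos=(0,0), heading=0, pen down
REPEAT 3 [
  -- iteration 1/3 --
  FD 18: (0,0) -> (18,0) [heading=0, draw]
  LT 180: heading 0 -> 180
  -- iteration 2/3 --
  FD 18: (18,0) -> (0,0) [heading=180, draw]
  LT 180: heading 180 -> 0
  -- iteration 3/3 --
  FD 18: (0,0) -> (18,0) [heading=0, draw]
  LT 180: heading 0 -> 180
]
PU: pen up
Final: pos=(18,0), heading=180, 3 segment(s) drawn

Segment lengths:
  seg 1: (0,0) -> (18,0), length = 18
  seg 2: (18,0) -> (0,0), length = 18
  seg 3: (0,0) -> (18,0), length = 18
Total = 54

Answer: 54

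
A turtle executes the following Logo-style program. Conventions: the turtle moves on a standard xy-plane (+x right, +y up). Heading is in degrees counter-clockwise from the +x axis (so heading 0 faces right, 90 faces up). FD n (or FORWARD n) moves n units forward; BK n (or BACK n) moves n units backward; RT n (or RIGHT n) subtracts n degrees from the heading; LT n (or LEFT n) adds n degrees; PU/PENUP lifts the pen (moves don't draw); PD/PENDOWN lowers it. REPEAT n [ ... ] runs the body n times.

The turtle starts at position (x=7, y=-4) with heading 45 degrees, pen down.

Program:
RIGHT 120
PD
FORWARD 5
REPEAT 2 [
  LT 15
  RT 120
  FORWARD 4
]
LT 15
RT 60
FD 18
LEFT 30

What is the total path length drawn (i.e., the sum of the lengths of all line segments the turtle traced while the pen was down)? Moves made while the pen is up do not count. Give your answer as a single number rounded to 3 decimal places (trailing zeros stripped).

Answer: 31

Derivation:
Executing turtle program step by step:
Start: pos=(7,-4), heading=45, pen down
RT 120: heading 45 -> 285
PD: pen down
FD 5: (7,-4) -> (8.294,-8.83) [heading=285, draw]
REPEAT 2 [
  -- iteration 1/2 --
  LT 15: heading 285 -> 300
  RT 120: heading 300 -> 180
  FD 4: (8.294,-8.83) -> (4.294,-8.83) [heading=180, draw]
  -- iteration 2/2 --
  LT 15: heading 180 -> 195
  RT 120: heading 195 -> 75
  FD 4: (4.294,-8.83) -> (5.329,-4.966) [heading=75, draw]
]
LT 15: heading 75 -> 90
RT 60: heading 90 -> 30
FD 18: (5.329,-4.966) -> (20.918,4.034) [heading=30, draw]
LT 30: heading 30 -> 60
Final: pos=(20.918,4.034), heading=60, 4 segment(s) drawn

Segment lengths:
  seg 1: (7,-4) -> (8.294,-8.83), length = 5
  seg 2: (8.294,-8.83) -> (4.294,-8.83), length = 4
  seg 3: (4.294,-8.83) -> (5.329,-4.966), length = 4
  seg 4: (5.329,-4.966) -> (20.918,4.034), length = 18
Total = 31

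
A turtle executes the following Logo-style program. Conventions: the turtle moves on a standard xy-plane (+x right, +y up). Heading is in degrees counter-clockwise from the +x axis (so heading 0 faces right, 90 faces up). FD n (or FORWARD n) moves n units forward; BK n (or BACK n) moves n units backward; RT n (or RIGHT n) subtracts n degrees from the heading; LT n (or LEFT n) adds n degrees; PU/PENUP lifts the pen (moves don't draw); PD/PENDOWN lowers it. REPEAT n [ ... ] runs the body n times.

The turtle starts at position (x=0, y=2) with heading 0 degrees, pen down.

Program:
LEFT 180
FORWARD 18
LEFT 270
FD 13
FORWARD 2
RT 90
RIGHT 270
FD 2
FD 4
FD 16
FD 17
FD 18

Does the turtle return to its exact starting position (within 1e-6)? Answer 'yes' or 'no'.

Answer: no

Derivation:
Executing turtle program step by step:
Start: pos=(0,2), heading=0, pen down
LT 180: heading 0 -> 180
FD 18: (0,2) -> (-18,2) [heading=180, draw]
LT 270: heading 180 -> 90
FD 13: (-18,2) -> (-18,15) [heading=90, draw]
FD 2: (-18,15) -> (-18,17) [heading=90, draw]
RT 90: heading 90 -> 0
RT 270: heading 0 -> 90
FD 2: (-18,17) -> (-18,19) [heading=90, draw]
FD 4: (-18,19) -> (-18,23) [heading=90, draw]
FD 16: (-18,23) -> (-18,39) [heading=90, draw]
FD 17: (-18,39) -> (-18,56) [heading=90, draw]
FD 18: (-18,56) -> (-18,74) [heading=90, draw]
Final: pos=(-18,74), heading=90, 8 segment(s) drawn

Start position: (0, 2)
Final position: (-18, 74)
Distance = 74.216; >= 1e-6 -> NOT closed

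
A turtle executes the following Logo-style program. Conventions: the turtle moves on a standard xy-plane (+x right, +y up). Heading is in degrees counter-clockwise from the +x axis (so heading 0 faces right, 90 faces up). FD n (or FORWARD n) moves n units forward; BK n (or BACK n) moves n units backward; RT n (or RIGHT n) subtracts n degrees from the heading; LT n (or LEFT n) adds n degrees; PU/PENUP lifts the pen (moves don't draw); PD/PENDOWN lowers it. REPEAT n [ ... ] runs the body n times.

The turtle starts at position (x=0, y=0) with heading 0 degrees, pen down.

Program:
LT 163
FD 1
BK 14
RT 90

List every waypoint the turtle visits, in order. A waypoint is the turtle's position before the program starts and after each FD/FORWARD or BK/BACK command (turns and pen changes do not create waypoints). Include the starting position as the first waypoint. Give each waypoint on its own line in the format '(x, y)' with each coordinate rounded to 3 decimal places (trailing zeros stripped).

Executing turtle program step by step:
Start: pos=(0,0), heading=0, pen down
LT 163: heading 0 -> 163
FD 1: (0,0) -> (-0.956,0.292) [heading=163, draw]
BK 14: (-0.956,0.292) -> (12.432,-3.801) [heading=163, draw]
RT 90: heading 163 -> 73
Final: pos=(12.432,-3.801), heading=73, 2 segment(s) drawn
Waypoints (3 total):
(0, 0)
(-0.956, 0.292)
(12.432, -3.801)

Answer: (0, 0)
(-0.956, 0.292)
(12.432, -3.801)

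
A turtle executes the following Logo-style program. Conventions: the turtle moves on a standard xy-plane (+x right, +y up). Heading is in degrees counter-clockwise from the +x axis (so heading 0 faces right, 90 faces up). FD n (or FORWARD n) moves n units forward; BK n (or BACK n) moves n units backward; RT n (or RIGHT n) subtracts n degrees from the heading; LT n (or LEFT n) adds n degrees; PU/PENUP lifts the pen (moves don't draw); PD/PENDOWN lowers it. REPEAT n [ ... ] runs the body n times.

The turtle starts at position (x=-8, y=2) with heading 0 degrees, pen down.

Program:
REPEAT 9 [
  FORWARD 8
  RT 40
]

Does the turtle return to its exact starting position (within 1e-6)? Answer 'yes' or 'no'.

Answer: yes

Derivation:
Executing turtle program step by step:
Start: pos=(-8,2), heading=0, pen down
REPEAT 9 [
  -- iteration 1/9 --
  FD 8: (-8,2) -> (0,2) [heading=0, draw]
  RT 40: heading 0 -> 320
  -- iteration 2/9 --
  FD 8: (0,2) -> (6.128,-3.142) [heading=320, draw]
  RT 40: heading 320 -> 280
  -- iteration 3/9 --
  FD 8: (6.128,-3.142) -> (7.518,-11.021) [heading=280, draw]
  RT 40: heading 280 -> 240
  -- iteration 4/9 --
  FD 8: (7.518,-11.021) -> (3.518,-17.949) [heading=240, draw]
  RT 40: heading 240 -> 200
  -- iteration 5/9 --
  FD 8: (3.518,-17.949) -> (-4,-20.685) [heading=200, draw]
  RT 40: heading 200 -> 160
  -- iteration 6/9 --
  FD 8: (-4,-20.685) -> (-11.518,-17.949) [heading=160, draw]
  RT 40: heading 160 -> 120
  -- iteration 7/9 --
  FD 8: (-11.518,-17.949) -> (-15.518,-11.021) [heading=120, draw]
  RT 40: heading 120 -> 80
  -- iteration 8/9 --
  FD 8: (-15.518,-11.021) -> (-14.128,-3.142) [heading=80, draw]
  RT 40: heading 80 -> 40
  -- iteration 9/9 --
  FD 8: (-14.128,-3.142) -> (-8,2) [heading=40, draw]
  RT 40: heading 40 -> 0
]
Final: pos=(-8,2), heading=0, 9 segment(s) drawn

Start position: (-8, 2)
Final position: (-8, 2)
Distance = 0; < 1e-6 -> CLOSED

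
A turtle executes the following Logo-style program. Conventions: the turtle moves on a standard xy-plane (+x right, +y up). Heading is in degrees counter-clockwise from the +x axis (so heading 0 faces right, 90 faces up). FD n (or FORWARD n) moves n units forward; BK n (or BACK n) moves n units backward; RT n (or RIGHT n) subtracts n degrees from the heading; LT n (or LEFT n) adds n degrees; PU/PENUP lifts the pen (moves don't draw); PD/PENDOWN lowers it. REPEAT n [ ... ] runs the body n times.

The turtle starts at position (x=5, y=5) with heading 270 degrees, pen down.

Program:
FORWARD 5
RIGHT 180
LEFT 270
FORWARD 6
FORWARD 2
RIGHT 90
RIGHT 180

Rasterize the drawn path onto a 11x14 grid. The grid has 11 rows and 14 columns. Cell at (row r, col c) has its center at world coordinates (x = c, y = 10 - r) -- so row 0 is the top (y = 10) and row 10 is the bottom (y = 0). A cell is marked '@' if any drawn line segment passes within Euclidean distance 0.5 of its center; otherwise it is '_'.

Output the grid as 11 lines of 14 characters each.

Answer: ______________
______________
______________
______________
______________
_____@________
_____@________
_____@________
_____@________
_____@________
_____@@@@@@@@@

Derivation:
Segment 0: (5,5) -> (5,0)
Segment 1: (5,0) -> (11,-0)
Segment 2: (11,-0) -> (13,-0)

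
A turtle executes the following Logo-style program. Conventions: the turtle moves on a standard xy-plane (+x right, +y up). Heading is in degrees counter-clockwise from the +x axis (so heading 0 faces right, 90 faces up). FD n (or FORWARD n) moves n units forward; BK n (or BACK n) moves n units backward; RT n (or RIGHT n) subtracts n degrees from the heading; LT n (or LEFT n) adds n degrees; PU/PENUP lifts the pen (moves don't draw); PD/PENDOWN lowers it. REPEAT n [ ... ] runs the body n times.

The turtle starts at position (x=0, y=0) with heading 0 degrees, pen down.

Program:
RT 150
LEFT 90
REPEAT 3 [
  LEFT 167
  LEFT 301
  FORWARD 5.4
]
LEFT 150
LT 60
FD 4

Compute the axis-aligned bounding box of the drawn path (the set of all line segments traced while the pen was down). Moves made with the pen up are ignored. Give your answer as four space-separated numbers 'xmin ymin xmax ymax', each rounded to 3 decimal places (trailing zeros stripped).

Executing turtle program step by step:
Start: pos=(0,0), heading=0, pen down
RT 150: heading 0 -> 210
LT 90: heading 210 -> 300
REPEAT 3 [
  -- iteration 1/3 --
  LT 167: heading 300 -> 107
  LT 301: heading 107 -> 48
  FD 5.4: (0,0) -> (3.613,4.013) [heading=48, draw]
  -- iteration 2/3 --
  LT 167: heading 48 -> 215
  LT 301: heading 215 -> 156
  FD 5.4: (3.613,4.013) -> (-1.32,6.209) [heading=156, draw]
  -- iteration 3/3 --
  LT 167: heading 156 -> 323
  LT 301: heading 323 -> 264
  FD 5.4: (-1.32,6.209) -> (-1.884,0.839) [heading=264, draw]
]
LT 150: heading 264 -> 54
LT 60: heading 54 -> 114
FD 4: (-1.884,0.839) -> (-3.511,4.493) [heading=114, draw]
Final: pos=(-3.511,4.493), heading=114, 4 segment(s) drawn

Segment endpoints: x in {-3.511, -1.884, -1.32, 0, 3.613}, y in {0, 0.839, 4.013, 4.493, 6.209}
xmin=-3.511, ymin=0, xmax=3.613, ymax=6.209

Answer: -3.511 0 3.613 6.209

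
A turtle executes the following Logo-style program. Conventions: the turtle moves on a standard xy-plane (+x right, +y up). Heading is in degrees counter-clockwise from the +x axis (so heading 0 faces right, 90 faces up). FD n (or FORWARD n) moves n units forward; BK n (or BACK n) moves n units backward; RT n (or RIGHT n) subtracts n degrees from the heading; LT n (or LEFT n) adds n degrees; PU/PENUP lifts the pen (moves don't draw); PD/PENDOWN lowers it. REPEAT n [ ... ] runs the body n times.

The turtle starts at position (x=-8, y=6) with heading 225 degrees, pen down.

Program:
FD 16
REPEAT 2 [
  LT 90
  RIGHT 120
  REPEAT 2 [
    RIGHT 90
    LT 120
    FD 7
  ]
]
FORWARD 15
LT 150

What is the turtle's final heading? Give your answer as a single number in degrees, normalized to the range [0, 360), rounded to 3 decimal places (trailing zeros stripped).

Answer: 75

Derivation:
Executing turtle program step by step:
Start: pos=(-8,6), heading=225, pen down
FD 16: (-8,6) -> (-19.314,-5.314) [heading=225, draw]
REPEAT 2 [
  -- iteration 1/2 --
  LT 90: heading 225 -> 315
  RT 120: heading 315 -> 195
  REPEAT 2 [
    -- iteration 1/2 --
    RT 90: heading 195 -> 105
    LT 120: heading 105 -> 225
    FD 7: (-19.314,-5.314) -> (-24.263,-10.263) [heading=225, draw]
    -- iteration 2/2 --
    RT 90: heading 225 -> 135
    LT 120: heading 135 -> 255
    FD 7: (-24.263,-10.263) -> (-26.075,-17.025) [heading=255, draw]
  ]
  -- iteration 2/2 --
  LT 90: heading 255 -> 345
  RT 120: heading 345 -> 225
  REPEAT 2 [
    -- iteration 1/2 --
    RT 90: heading 225 -> 135
    LT 120: heading 135 -> 255
    FD 7: (-26.075,-17.025) -> (-27.887,-23.786) [heading=255, draw]
    -- iteration 2/2 --
    RT 90: heading 255 -> 165
    LT 120: heading 165 -> 285
    FD 7: (-27.887,-23.786) -> (-26.075,-30.548) [heading=285, draw]
  ]
]
FD 15: (-26.075,-30.548) -> (-22.193,-45.037) [heading=285, draw]
LT 150: heading 285 -> 75
Final: pos=(-22.193,-45.037), heading=75, 6 segment(s) drawn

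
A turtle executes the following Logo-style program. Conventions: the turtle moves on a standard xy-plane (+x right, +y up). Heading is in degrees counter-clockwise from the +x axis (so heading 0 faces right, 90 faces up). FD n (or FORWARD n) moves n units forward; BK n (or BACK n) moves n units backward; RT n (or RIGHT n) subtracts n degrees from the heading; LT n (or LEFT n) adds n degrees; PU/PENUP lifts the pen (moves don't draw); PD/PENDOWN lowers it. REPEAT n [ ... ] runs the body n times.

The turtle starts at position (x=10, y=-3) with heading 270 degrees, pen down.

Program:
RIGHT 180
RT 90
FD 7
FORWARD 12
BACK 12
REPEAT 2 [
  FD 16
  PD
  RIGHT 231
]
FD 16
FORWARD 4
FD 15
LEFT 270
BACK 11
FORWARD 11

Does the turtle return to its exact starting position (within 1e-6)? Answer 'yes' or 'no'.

Executing turtle program step by step:
Start: pos=(10,-3), heading=270, pen down
RT 180: heading 270 -> 90
RT 90: heading 90 -> 0
FD 7: (10,-3) -> (17,-3) [heading=0, draw]
FD 12: (17,-3) -> (29,-3) [heading=0, draw]
BK 12: (29,-3) -> (17,-3) [heading=0, draw]
REPEAT 2 [
  -- iteration 1/2 --
  FD 16: (17,-3) -> (33,-3) [heading=0, draw]
  PD: pen down
  RT 231: heading 0 -> 129
  -- iteration 2/2 --
  FD 16: (33,-3) -> (22.931,9.434) [heading=129, draw]
  PD: pen down
  RT 231: heading 129 -> 258
]
FD 16: (22.931,9.434) -> (19.604,-6.216) [heading=258, draw]
FD 4: (19.604,-6.216) -> (18.773,-10.129) [heading=258, draw]
FD 15: (18.773,-10.129) -> (15.654,-24.801) [heading=258, draw]
LT 270: heading 258 -> 168
BK 11: (15.654,-24.801) -> (26.414,-27.088) [heading=168, draw]
FD 11: (26.414,-27.088) -> (15.654,-24.801) [heading=168, draw]
Final: pos=(15.654,-24.801), heading=168, 10 segment(s) drawn

Start position: (10, -3)
Final position: (15.654, -24.801)
Distance = 22.522; >= 1e-6 -> NOT closed

Answer: no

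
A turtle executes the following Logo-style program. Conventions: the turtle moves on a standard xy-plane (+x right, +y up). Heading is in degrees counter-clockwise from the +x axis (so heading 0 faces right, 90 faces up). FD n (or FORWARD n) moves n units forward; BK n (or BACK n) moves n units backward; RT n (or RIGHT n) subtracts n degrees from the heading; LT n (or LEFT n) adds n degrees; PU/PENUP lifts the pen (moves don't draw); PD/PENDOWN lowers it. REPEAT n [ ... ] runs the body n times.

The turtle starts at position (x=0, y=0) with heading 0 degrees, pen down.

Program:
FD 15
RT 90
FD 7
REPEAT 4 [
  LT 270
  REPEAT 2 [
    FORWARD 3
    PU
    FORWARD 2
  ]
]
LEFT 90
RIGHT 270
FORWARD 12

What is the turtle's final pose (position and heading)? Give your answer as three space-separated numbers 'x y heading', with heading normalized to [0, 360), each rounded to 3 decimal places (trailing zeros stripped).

Answer: 15 5 90

Derivation:
Executing turtle program step by step:
Start: pos=(0,0), heading=0, pen down
FD 15: (0,0) -> (15,0) [heading=0, draw]
RT 90: heading 0 -> 270
FD 7: (15,0) -> (15,-7) [heading=270, draw]
REPEAT 4 [
  -- iteration 1/4 --
  LT 270: heading 270 -> 180
  REPEAT 2 [
    -- iteration 1/2 --
    FD 3: (15,-7) -> (12,-7) [heading=180, draw]
    PU: pen up
    FD 2: (12,-7) -> (10,-7) [heading=180, move]
    -- iteration 2/2 --
    FD 3: (10,-7) -> (7,-7) [heading=180, move]
    PU: pen up
    FD 2: (7,-7) -> (5,-7) [heading=180, move]
  ]
  -- iteration 2/4 --
  LT 270: heading 180 -> 90
  REPEAT 2 [
    -- iteration 1/2 --
    FD 3: (5,-7) -> (5,-4) [heading=90, move]
    PU: pen up
    FD 2: (5,-4) -> (5,-2) [heading=90, move]
    -- iteration 2/2 --
    FD 3: (5,-2) -> (5,1) [heading=90, move]
    PU: pen up
    FD 2: (5,1) -> (5,3) [heading=90, move]
  ]
  -- iteration 3/4 --
  LT 270: heading 90 -> 0
  REPEAT 2 [
    -- iteration 1/2 --
    FD 3: (5,3) -> (8,3) [heading=0, move]
    PU: pen up
    FD 2: (8,3) -> (10,3) [heading=0, move]
    -- iteration 2/2 --
    FD 3: (10,3) -> (13,3) [heading=0, move]
    PU: pen up
    FD 2: (13,3) -> (15,3) [heading=0, move]
  ]
  -- iteration 4/4 --
  LT 270: heading 0 -> 270
  REPEAT 2 [
    -- iteration 1/2 --
    FD 3: (15,3) -> (15,0) [heading=270, move]
    PU: pen up
    FD 2: (15,0) -> (15,-2) [heading=270, move]
    -- iteration 2/2 --
    FD 3: (15,-2) -> (15,-5) [heading=270, move]
    PU: pen up
    FD 2: (15,-5) -> (15,-7) [heading=270, move]
  ]
]
LT 90: heading 270 -> 0
RT 270: heading 0 -> 90
FD 12: (15,-7) -> (15,5) [heading=90, move]
Final: pos=(15,5), heading=90, 3 segment(s) drawn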